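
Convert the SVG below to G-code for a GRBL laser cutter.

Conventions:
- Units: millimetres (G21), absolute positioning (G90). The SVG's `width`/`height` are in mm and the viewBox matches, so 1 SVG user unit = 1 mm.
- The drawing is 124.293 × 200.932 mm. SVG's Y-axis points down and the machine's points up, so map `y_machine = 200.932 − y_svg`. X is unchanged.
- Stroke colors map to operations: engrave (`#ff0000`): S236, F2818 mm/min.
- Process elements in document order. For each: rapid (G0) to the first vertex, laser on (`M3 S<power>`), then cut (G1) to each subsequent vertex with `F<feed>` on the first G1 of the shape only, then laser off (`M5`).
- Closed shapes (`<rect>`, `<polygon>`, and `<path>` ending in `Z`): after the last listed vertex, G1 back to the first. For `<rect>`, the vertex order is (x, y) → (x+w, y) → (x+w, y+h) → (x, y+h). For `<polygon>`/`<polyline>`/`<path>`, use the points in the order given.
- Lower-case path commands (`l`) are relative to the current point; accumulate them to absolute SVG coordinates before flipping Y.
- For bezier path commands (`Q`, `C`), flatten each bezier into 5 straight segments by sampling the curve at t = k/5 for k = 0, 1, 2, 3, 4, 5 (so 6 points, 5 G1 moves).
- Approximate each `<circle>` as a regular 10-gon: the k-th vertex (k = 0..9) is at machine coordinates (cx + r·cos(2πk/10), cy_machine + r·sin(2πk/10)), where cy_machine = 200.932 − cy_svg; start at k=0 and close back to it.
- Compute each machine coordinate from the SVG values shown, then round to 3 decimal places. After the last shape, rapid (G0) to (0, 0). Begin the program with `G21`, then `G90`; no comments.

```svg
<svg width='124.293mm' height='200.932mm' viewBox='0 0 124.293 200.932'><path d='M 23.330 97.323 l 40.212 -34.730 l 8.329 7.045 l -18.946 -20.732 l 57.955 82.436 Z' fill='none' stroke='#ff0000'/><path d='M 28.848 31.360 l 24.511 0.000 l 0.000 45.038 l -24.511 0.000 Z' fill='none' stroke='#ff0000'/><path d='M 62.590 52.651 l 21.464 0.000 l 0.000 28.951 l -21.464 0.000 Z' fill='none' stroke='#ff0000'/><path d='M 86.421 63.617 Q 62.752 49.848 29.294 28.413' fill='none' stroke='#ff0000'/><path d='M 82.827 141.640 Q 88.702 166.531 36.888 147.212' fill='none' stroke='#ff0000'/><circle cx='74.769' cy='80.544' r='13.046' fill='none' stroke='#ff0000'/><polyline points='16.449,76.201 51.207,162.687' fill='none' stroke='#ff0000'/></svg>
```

1 u = 1 mm; y_m = 200.932 − y.

[1] `<path>` closed polygon, #ff0000→engrave S236 F2818: (23.330,103.609) → (63.542,138.339) → (71.871,131.294) → (52.925,152.026) → (110.880,69.590) → (23.330,103.609) (closed)

[2] `<path>` rectangle, #ff0000→engrave S236 F2818: (28.848,169.572) → (53.359,169.572) → (53.359,124.534) → (28.848,124.534) → (28.848,169.572) (closed)

[3] `<path>` rectangle, #ff0000→engrave S236 F2818: (62.590,148.281) → (84.054,148.281) → (84.054,119.330) → (62.590,119.330) → (62.590,148.281) (closed)

[4] `<path>` quadratic bezier, #ff0000→engrave S236 F2818: (86.421,137.315) → (76.562,143.129) → (65.920,149.557) → (54.494,156.598) → (42.286,164.252) → (29.294,172.519)

[5] `<path>` quadratic bezier, #ff0000→engrave S236 F2818: (82.827,59.292) → (82.869,51.104) → (78.297,46.453) → (69.109,45.338) → (55.306,47.761) → (36.888,53.720)

[6] `<circle>` circle, #ff0000→engrave S236 F2818: (87.815,120.388) → (85.323,128.056) → (78.800,132.795) → (70.738,132.795) → (64.215,128.056) → (61.723,120.388) → (64.215,112.720) → (70.738,107.981) → (78.800,107.981) → (85.323,112.720) → (87.815,120.388) (closed)

[7] `<polyline>` line segment, #ff0000→engrave S236 F2818: (16.449,124.731) → (51.207,38.245)

G21
G90
G0 X23.330 Y103.609
M3 S236
G1 X63.542 Y138.339 F2818
G1 X71.871 Y131.294
G1 X52.925 Y152.026
G1 X110.880 Y69.590
G1 X23.330 Y103.609
M5
G0 X28.848 Y169.572
M3 S236
G1 X53.359 Y169.572 F2818
G1 X53.359 Y124.534
G1 X28.848 Y124.534
G1 X28.848 Y169.572
M5
G0 X62.590 Y148.281
M3 S236
G1 X84.054 Y148.281 F2818
G1 X84.054 Y119.330
G1 X62.590 Y119.330
G1 X62.590 Y148.281
M5
G0 X86.421 Y137.315
M3 S236
G1 X76.562 Y143.129 F2818
G1 X65.920 Y149.557
G1 X54.494 Y156.598
G1 X42.286 Y164.252
G1 X29.294 Y172.519
M5
G0 X82.827 Y59.292
M3 S236
G1 X82.869 Y51.104 F2818
G1 X78.297 Y46.453
G1 X69.109 Y45.338
G1 X55.306 Y47.761
G1 X36.888 Y53.720
M5
G0 X87.815 Y120.388
M3 S236
G1 X85.323 Y128.056 F2818
G1 X78.800 Y132.795
G1 X70.738 Y132.795
G1 X64.215 Y128.056
G1 X61.723 Y120.388
G1 X64.215 Y112.720
G1 X70.738 Y107.981
G1 X78.800 Y107.981
G1 X85.323 Y112.720
G1 X87.815 Y120.388
M5
G0 X16.449 Y124.731
M3 S236
G1 X51.207 Y38.245 F2818
M5
G0 X0.000 Y0.000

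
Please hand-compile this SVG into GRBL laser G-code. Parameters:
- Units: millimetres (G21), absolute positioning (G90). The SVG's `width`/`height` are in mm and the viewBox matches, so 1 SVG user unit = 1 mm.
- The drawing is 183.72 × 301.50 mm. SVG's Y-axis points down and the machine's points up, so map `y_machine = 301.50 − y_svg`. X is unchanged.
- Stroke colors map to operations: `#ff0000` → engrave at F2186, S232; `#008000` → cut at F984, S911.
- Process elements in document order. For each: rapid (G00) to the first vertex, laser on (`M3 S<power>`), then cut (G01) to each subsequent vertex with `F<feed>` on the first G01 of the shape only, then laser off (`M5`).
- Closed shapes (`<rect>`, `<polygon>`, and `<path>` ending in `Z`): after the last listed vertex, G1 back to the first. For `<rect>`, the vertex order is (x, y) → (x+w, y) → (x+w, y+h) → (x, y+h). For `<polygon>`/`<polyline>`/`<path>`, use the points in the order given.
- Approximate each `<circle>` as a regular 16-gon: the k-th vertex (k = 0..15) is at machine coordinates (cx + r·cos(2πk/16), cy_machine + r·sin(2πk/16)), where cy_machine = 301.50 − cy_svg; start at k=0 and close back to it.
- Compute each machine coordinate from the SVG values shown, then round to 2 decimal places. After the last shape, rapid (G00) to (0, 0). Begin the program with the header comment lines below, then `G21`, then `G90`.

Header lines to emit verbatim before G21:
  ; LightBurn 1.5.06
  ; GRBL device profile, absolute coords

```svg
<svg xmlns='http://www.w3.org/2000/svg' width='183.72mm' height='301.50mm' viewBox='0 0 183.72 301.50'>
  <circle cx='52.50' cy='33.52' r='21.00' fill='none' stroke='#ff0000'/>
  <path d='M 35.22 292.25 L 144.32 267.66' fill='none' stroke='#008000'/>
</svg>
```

viewBox `0 0 183.72 301.50` with mm width/height → 1 unit = 1 mm. Flip: y_m = 301.50 − y_svg.

**Shape 1** — `<circle>` circle, stroke `#ff0000` → engrave (S232, F2186). Machine vertices: (73.50,267.98) → (71.90,276.02) → (67.35,282.83) → (60.54,287.38) → (52.50,288.98) → (44.46,287.38) → (37.65,282.83) → (33.10,276.02) → (31.50,267.98) → (33.10,259.94) → (37.65,253.13) → (44.46,248.58) → (52.50,246.98) → (60.54,248.58) → (67.35,253.13) → (71.90,259.94) → (73.50,267.98). Closed: final G1 returns to the first vertex.

**Shape 2** — `<path>` line segment, stroke `#008000` → cut (S911, F984). Machine vertices: (35.22,9.25) → (144.32,33.84). Open path.

; LightBurn 1.5.06
; GRBL device profile, absolute coords
G21
G90
G00 X73.50 Y267.98
M3 S232
G01 X71.90 Y276.02 F2186
G01 X67.35 Y282.83
G01 X60.54 Y287.38
G01 X52.50 Y288.98
G01 X44.46 Y287.38
G01 X37.65 Y282.83
G01 X33.10 Y276.02
G01 X31.50 Y267.98
G01 X33.10 Y259.94
G01 X37.65 Y253.13
G01 X44.46 Y248.58
G01 X52.50 Y246.98
G01 X60.54 Y248.58
G01 X67.35 Y253.13
G01 X71.90 Y259.94
G01 X73.50 Y267.98
M5
G00 X35.22 Y9.25
M3 S911
G01 X144.32 Y33.84 F984
M5
G00 X0.00 Y0.00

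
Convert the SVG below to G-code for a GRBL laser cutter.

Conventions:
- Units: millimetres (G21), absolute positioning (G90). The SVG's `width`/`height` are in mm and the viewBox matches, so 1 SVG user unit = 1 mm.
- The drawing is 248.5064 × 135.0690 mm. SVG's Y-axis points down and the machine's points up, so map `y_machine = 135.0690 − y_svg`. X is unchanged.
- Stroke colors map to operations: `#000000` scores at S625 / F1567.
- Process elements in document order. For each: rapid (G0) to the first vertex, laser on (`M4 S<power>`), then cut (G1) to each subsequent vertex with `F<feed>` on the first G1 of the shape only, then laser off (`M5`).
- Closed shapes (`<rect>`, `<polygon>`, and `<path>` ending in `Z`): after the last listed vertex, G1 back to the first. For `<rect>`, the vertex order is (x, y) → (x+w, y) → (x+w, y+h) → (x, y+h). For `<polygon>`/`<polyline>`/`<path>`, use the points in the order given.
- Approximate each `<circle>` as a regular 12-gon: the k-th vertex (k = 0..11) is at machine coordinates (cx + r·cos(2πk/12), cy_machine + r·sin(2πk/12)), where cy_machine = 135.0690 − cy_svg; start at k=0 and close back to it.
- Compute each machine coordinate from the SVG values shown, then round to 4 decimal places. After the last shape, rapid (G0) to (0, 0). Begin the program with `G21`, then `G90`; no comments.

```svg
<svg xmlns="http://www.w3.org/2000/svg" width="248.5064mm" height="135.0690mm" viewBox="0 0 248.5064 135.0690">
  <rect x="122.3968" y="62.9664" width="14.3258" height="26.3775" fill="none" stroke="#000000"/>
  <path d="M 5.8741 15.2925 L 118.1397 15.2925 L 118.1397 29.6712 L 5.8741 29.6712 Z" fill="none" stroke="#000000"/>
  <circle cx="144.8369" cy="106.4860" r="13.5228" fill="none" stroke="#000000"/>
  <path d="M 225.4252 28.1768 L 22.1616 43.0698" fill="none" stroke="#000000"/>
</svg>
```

G21
G90
G0 X122.3968 Y72.1026
M4 S625
G1 X136.7226 Y72.1026 F1567
G1 X136.7226 Y45.7251
G1 X122.3968 Y45.7251
G1 X122.3968 Y72.1026
M5
G0 X5.8741 Y119.7765
M4 S625
G1 X118.1397 Y119.7765 F1567
G1 X118.1397 Y105.3978
G1 X5.8741 Y105.3978
G1 X5.8741 Y119.7765
M5
G0 X158.3597 Y28.5830
M4 S625
G1 X156.5480 Y35.3444 F1567
G1 X151.5983 Y40.2941
G1 X144.8369 Y42.1058
G1 X138.0755 Y40.2941
G1 X133.1258 Y35.3444
G1 X131.3141 Y28.5830
G1 X133.1258 Y21.8216
G1 X138.0755 Y16.8719
G1 X144.8369 Y15.0602
G1 X151.5983 Y16.8719
G1 X156.5480 Y21.8216
G1 X158.3597 Y28.5830
M5
G0 X225.4252 Y106.8922
M4 S625
G1 X22.1616 Y91.9992 F1567
M5
G0 X0.0000 Y0.0000

Since the viewBox matches the mm dimensions, user units are millimetres directly. The only transform is the Y-flip y_m = 135.0690 − y_svg.

Shape 1 is a rectangle drawn with `<rect>`. Its stroke #000000 means score at S625, F1567. After flipping Y the toolpath is (122.3968,72.1026) → (136.7226,72.1026) → (136.7226,45.7251) → (122.3968,45.7251) → (122.3968,72.1026), returning to the start.

Shape 2 is a rectangle drawn with `<path>`. Its stroke #000000 means score at S625, F1567. After flipping Y the toolpath is (5.8741,119.7765) → (118.1397,119.7765) → (118.1397,105.3978) → (5.8741,105.3978) → (5.8741,119.7765), returning to the start.

Shape 3 is a circle drawn with `<circle>`. Its stroke #000000 means score at S625, F1567. After flipping Y the toolpath is (158.3597,28.5830) → (156.5480,35.3444) → (151.5983,40.2941) → (144.8369,42.1058) → (138.0755,40.2941) → (133.1258,35.3444) → (131.3141,28.5830) → (133.1258,21.8216) → (138.0755,16.8719) → (144.8369,15.0602) → (151.5983,16.8719) → (156.5480,21.8216) → (158.3597,28.5830), returning to the start.

Shape 4 is a line segment drawn with `<path>`. Its stroke #000000 means score at S625, F1567. After flipping Y the toolpath is (225.4252,106.8922) → (22.1616,91.9992).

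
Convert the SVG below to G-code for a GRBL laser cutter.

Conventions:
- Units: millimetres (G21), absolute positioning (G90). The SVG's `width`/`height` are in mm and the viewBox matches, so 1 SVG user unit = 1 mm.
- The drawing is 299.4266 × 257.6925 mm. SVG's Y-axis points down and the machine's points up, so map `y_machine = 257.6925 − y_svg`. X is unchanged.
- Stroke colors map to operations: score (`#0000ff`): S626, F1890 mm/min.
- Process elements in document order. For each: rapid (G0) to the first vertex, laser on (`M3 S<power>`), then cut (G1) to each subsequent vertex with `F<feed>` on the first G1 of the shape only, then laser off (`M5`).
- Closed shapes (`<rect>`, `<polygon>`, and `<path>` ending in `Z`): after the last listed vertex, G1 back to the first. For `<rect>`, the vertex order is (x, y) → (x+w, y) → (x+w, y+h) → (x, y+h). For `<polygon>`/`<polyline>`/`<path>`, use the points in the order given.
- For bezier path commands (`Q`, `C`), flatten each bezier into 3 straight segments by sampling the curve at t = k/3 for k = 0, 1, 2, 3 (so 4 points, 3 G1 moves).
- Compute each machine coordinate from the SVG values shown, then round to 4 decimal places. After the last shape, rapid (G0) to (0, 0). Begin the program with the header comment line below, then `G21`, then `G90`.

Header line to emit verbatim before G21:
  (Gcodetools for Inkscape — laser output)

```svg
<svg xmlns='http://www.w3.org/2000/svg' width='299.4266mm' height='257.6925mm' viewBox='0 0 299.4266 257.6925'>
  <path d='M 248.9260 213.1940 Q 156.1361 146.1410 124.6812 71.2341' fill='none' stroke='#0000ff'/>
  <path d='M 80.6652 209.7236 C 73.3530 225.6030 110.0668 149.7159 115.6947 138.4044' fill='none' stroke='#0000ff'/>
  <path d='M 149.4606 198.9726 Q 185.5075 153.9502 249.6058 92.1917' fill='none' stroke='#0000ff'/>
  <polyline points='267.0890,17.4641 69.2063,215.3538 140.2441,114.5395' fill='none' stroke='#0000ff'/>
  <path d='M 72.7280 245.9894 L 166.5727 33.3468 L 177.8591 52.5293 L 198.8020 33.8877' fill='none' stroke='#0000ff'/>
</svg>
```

1 u = 1 mm; y_m = 257.6925 − y.

[1] `<path>` quadratic bezier, #0000ff→score S626 F1890: (248.9260,44.4985) → (193.8811,90.0732) → (152.4661,137.3931) → (124.6812,186.4584)

[2] `<path>` cubic bezier, #0000ff→score S626 F1890: (80.6652,47.9689) → (85.2464,56.8879) → (102.4868,92.2418) → (115.6947,119.2881)

[3] `<path>` quadratic bezier, #0000ff→score S626 F1890: (149.4606,58.7199) → (176.6087,90.5944) → (209.9904,126.1880) → (249.6058,165.5008)

[4] `<polyline>` open polyline, #0000ff→score S626 F1890: (267.0890,240.2284) → (69.2063,42.3387) → (140.2441,143.1530)

[5] `<path>` open polyline, #0000ff→score S626 F1890: (72.7280,11.7031) → (166.5727,224.3457) → (177.8591,205.1632) → (198.8020,223.8048)

(Gcodetools for Inkscape — laser output)
G21
G90
G0 X248.9260 Y44.4985
M3 S626
G1 X193.8811 Y90.0732 F1890
G1 X152.4661 Y137.3931
G1 X124.6812 Y186.4584
M5
G0 X80.6652 Y47.9689
M3 S626
G1 X85.2464 Y56.8879 F1890
G1 X102.4868 Y92.2418
G1 X115.6947 Y119.2881
M5
G0 X149.4606 Y58.7199
M3 S626
G1 X176.6087 Y90.5944 F1890
G1 X209.9904 Y126.1880
G1 X249.6058 Y165.5008
M5
G0 X267.0890 Y240.2284
M3 S626
G1 X69.2063 Y42.3387 F1890
G1 X140.2441 Y143.1530
M5
G0 X72.7280 Y11.7031
M3 S626
G1 X166.5727 Y224.3457 F1890
G1 X177.8591 Y205.1632
G1 X198.8020 Y223.8048
M5
G0 X0.0000 Y0.0000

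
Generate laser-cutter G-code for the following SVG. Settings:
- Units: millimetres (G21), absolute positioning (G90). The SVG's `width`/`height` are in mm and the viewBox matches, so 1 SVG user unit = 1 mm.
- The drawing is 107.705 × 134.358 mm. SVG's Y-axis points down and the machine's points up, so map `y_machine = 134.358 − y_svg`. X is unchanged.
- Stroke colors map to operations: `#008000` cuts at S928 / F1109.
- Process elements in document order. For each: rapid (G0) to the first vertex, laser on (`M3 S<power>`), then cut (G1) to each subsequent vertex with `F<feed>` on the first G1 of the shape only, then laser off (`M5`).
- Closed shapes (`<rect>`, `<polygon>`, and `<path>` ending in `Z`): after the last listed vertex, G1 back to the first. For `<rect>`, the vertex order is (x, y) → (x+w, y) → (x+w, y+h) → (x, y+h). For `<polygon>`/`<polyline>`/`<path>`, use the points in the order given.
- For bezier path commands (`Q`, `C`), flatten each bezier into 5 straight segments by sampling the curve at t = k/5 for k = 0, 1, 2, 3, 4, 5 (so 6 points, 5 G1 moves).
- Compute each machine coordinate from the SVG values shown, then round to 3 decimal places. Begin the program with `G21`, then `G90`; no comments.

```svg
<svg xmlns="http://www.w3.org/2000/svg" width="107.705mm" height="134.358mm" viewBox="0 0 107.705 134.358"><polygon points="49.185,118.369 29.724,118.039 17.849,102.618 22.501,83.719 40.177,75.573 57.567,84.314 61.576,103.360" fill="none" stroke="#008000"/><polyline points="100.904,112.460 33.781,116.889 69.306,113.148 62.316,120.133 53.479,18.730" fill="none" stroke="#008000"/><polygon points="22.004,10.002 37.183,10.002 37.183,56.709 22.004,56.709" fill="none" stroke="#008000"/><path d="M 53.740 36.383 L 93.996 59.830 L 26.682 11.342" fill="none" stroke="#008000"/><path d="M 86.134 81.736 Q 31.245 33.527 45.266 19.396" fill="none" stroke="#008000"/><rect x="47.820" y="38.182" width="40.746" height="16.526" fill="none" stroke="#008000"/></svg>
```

G21
G90
G0 X49.185 Y15.989
M3 S928
G1 X29.724 Y16.319 F1109
G1 X17.849 Y31.740
G1 X22.501 Y50.639
G1 X40.177 Y58.785
G1 X57.567 Y50.044
G1 X61.576 Y30.998
G1 X49.185 Y15.989
M5
G0 X100.904 Y21.898
M3 S928
G1 X33.781 Y17.469 F1109
G1 X69.306 Y21.210
G1 X62.316 Y14.225
G1 X53.479 Y115.628
M5
G0 X22.004 Y124.356
M3 S928
G1 X37.183 Y124.356 F1109
G1 X37.183 Y77.649
G1 X22.004 Y77.649
G1 X22.004 Y124.356
M5
G0 X53.740 Y97.975
M3 S928
G1 X93.996 Y74.528 F1109
G1 X26.682 Y123.016
M5
G0 X86.134 Y52.622
M3 S928
G1 X66.935 Y70.542 F1109
G1 X53.248 Y85.737
G1 X45.075 Y98.205
G1 X42.414 Y107.946
G1 X45.266 Y114.962
M5
G0 X47.820 Y96.176
M3 S928
G1 X88.566 Y96.176 F1109
G1 X88.566 Y79.650
G1 X47.820 Y79.650
G1 X47.820 Y96.176
M5

1 u = 1 mm; y_m = 134.358 − y.

[1] `<polygon>` regular polygon, #008000→cut S928 F1109: (49.185,15.989) → (29.724,16.319) → (17.849,31.740) → (22.501,50.639) → (40.177,58.785) → (57.567,50.044) → (61.576,30.998) → (49.185,15.989) (closed)

[2] `<polyline>` open polyline, #008000→cut S928 F1109: (100.904,21.898) → (33.781,17.469) → (69.306,21.210) → (62.316,14.225) → (53.479,115.628)

[3] `<polygon>` rectangle, #008000→cut S928 F1109: (22.004,124.356) → (37.183,124.356) → (37.183,77.649) → (22.004,77.649) → (22.004,124.356) (closed)

[4] `<path>` open polyline, #008000→cut S928 F1109: (53.740,97.975) → (93.996,74.528) → (26.682,123.016)

[5] `<path>` quadratic bezier, #008000→cut S928 F1109: (86.134,52.622) → (66.935,70.542) → (53.248,85.737) → (45.075,98.205) → (42.414,107.946) → (45.266,114.962)

[6] `<rect>` rectangle, #008000→cut S928 F1109: (47.820,96.176) → (88.566,96.176) → (88.566,79.650) → (47.820,79.650) → (47.820,96.176) (closed)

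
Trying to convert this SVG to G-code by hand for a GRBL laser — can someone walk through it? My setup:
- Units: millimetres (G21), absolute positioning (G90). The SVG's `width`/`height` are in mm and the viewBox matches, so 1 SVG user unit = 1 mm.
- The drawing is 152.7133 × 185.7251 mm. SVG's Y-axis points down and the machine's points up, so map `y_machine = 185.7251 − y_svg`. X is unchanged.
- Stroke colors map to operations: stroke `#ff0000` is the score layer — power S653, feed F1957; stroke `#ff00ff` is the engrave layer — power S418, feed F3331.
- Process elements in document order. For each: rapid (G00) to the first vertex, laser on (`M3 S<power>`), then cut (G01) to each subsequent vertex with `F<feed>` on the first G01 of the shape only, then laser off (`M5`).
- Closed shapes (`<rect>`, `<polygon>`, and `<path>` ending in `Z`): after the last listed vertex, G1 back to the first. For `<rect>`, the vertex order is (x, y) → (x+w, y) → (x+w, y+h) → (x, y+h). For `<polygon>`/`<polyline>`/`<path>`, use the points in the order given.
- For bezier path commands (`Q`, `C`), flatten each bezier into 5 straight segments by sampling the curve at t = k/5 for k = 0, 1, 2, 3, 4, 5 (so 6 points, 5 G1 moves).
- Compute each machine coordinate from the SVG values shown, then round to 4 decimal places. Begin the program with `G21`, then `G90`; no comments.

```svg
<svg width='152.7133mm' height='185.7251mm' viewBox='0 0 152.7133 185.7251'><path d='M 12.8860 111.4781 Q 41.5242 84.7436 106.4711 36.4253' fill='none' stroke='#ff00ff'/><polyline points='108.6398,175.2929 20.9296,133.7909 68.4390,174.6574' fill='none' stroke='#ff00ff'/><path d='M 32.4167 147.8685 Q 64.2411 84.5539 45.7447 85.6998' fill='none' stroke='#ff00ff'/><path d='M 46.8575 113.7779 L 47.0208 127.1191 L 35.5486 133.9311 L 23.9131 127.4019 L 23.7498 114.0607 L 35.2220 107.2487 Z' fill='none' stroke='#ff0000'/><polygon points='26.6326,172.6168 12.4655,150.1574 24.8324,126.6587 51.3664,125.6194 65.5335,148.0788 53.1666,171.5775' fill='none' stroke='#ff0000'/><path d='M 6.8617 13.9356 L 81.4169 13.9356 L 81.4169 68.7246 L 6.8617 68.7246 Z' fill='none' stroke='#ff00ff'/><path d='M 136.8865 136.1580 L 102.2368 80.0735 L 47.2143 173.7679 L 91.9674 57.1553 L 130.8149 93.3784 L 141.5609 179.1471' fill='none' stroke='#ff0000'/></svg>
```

Since the viewBox matches the mm dimensions, user units are millimetres directly. The only transform is the Y-flip y_m = 185.7251 − y_svg.

Shape 1 is a quadratic bezier drawn with `<path>`. Its stroke #ff00ff means engrave at S418, F3331. After flipping Y the toolpath is (12.8860,74.2470) → (25.7936,85.8042) → (41.6060,99.0880) → (60.3230,114.0986) → (81.9447,130.8358) → (106.4711,149.2998).

Shape 2 is a open polyline drawn with `<polyline>`. Its stroke #ff00ff means engrave at S418, F3331. After flipping Y the toolpath is (108.6398,10.4322) → (20.9296,51.9342) → (68.4390,11.0677).

Shape 3 is a quadratic bezier drawn with `<path>`. Its stroke #ff00ff means engrave at S418, F3331. After flipping Y the toolpath is (32.4167,37.8566) → (43.1336,60.6040) → (49.8249,78.1946) → (52.4905,90.6283) → (51.1304,97.9052) → (45.7447,100.0253).

Shape 4 is a regular polygon drawn with `<path>`. Its stroke #ff0000 means score at S653, F1957. After flipping Y the toolpath is (46.8575,71.9472) → (47.0208,58.6060) → (35.5486,51.7940) → (23.9131,58.3232) → (23.7498,71.6644) → (35.2220,78.4764) → (46.8575,71.9472), returning to the start.

Shape 5 is a regular polygon drawn with `<polygon>`. Its stroke #ff0000 means score at S653, F1957. After flipping Y the toolpath is (26.6326,13.1083) → (12.4655,35.5677) → (24.8324,59.0664) → (51.3664,60.1057) → (65.5335,37.6463) → (53.1666,14.1476) → (26.6326,13.1083), returning to the start.

Shape 6 is a rectangle drawn with `<path>`. Its stroke #ff00ff means engrave at S418, F3331. After flipping Y the toolpath is (6.8617,171.7895) → (81.4169,171.7895) → (81.4169,117.0005) → (6.8617,117.0005) → (6.8617,171.7895), returning to the start.

Shape 7 is a open polyline drawn with `<path>`. Its stroke #ff0000 means score at S653, F1957. After flipping Y the toolpath is (136.8865,49.5671) → (102.2368,105.6516) → (47.2143,11.9572) → (91.9674,128.5698) → (130.8149,92.3467) → (141.5609,6.5780).

G21
G90
G00 X12.8860 Y74.2470
M3 S418
G01 X25.7936 Y85.8042 F3331
G01 X41.6060 Y99.0880
G01 X60.3230 Y114.0986
G01 X81.9447 Y130.8358
G01 X106.4711 Y149.2998
M5
G00 X108.6398 Y10.4322
M3 S418
G01 X20.9296 Y51.9342 F3331
G01 X68.4390 Y11.0677
M5
G00 X32.4167 Y37.8566
M3 S418
G01 X43.1336 Y60.6040 F3331
G01 X49.8249 Y78.1946
G01 X52.4905 Y90.6283
G01 X51.1304 Y97.9052
G01 X45.7447 Y100.0253
M5
G00 X46.8575 Y71.9472
M3 S653
G01 X47.0208 Y58.6060 F1957
G01 X35.5486 Y51.7940
G01 X23.9131 Y58.3232
G01 X23.7498 Y71.6644
G01 X35.2220 Y78.4764
G01 X46.8575 Y71.9472
M5
G00 X26.6326 Y13.1083
M3 S653
G01 X12.4655 Y35.5677 F1957
G01 X24.8324 Y59.0664
G01 X51.3664 Y60.1057
G01 X65.5335 Y37.6463
G01 X53.1666 Y14.1476
G01 X26.6326 Y13.1083
M5
G00 X6.8617 Y171.7895
M3 S418
G01 X81.4169 Y171.7895 F3331
G01 X81.4169 Y117.0005
G01 X6.8617 Y117.0005
G01 X6.8617 Y171.7895
M5
G00 X136.8865 Y49.5671
M3 S653
G01 X102.2368 Y105.6516 F1957
G01 X47.2143 Y11.9572
G01 X91.9674 Y128.5698
G01 X130.8149 Y92.3467
G01 X141.5609 Y6.5780
M5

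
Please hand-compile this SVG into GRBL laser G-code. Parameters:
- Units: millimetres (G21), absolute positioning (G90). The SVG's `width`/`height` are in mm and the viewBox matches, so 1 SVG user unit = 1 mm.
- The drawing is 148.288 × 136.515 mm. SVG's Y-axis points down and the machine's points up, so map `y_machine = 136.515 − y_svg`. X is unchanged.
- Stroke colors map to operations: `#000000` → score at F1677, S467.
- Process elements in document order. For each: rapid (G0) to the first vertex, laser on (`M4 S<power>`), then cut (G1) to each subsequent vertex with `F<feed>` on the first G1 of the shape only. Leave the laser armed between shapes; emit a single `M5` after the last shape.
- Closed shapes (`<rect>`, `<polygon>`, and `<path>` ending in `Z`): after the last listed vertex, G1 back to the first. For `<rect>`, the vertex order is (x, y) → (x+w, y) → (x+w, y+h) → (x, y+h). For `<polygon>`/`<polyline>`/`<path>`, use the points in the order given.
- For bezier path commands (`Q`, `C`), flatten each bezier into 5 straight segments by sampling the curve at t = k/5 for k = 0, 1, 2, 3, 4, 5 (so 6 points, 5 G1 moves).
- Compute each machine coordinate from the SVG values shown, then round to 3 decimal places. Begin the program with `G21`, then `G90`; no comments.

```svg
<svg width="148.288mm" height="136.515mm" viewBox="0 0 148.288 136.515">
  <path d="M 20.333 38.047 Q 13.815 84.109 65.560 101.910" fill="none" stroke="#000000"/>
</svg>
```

G21
G90
G0 X20.333 Y98.468
M4 S467
G1 X20.056 Y81.174 F1677
G1 X24.441 Y66.140
G1 X33.486 Y53.368
G1 X47.193 Y42.856
G1 X65.560 Y34.605
M5

viewBox `0 0 148.288 136.515` with mm width/height → 1 unit = 1 mm. Flip: y_m = 136.515 − y_svg.

**Shape 1** — `<path>` quadratic bezier, stroke `#000000` → score (S467, F1677). Control points (SVG): P0=(20.333,38.047), P1=(13.815,84.109), P2=(65.560,101.910); sampled at t=k/5. Machine vertices: (20.333,98.468) → (20.056,81.174) → (24.441,66.140) → (33.486,53.368) → (47.193,42.856) → (65.560,34.605). Open path.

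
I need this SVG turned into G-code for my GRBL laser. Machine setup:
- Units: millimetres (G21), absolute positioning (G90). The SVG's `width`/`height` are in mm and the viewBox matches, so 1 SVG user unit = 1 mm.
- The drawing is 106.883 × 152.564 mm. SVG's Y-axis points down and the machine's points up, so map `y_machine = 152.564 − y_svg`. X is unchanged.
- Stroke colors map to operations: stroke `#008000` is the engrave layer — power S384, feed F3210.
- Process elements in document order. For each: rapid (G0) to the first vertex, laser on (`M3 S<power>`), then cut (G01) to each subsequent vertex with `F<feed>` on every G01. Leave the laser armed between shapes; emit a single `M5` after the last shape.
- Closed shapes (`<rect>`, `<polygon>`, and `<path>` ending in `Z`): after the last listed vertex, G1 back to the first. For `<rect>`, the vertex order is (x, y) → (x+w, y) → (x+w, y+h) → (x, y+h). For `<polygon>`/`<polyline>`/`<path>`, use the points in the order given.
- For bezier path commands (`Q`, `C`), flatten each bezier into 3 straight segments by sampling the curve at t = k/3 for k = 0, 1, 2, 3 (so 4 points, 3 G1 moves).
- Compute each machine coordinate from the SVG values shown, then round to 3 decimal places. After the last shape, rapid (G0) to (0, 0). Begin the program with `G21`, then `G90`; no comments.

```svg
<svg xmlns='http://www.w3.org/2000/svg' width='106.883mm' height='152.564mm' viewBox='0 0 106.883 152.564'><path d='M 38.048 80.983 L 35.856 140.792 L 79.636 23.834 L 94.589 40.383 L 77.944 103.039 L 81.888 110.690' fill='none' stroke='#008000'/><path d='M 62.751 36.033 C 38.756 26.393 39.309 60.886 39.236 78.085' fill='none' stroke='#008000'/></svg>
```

viewBox `0 0 106.883 152.564` with mm width/height → 1 unit = 1 mm. Flip: y_m = 152.564 − y_svg.

**Shape 1** — `<path>` open polyline, stroke `#008000` → engrave (S384, F3210). Machine vertices: (38.048,71.581) → (35.856,11.772) → (79.636,128.730) → (94.589,112.181) → (77.944,49.525) → (81.888,41.874). Open path.

**Shape 2** — `<path>` cubic bezier, stroke `#008000` → engrave (S384, F3210). Control points (SVG): P0=(62.751,36.033), P1=(38.756,26.393), P2=(39.309,60.886), P3=(39.236,78.085); sampled at t=k/3. Machine vertices: (62.751,116.531) → (46.006,113.735) → (40.033,95.168) → (39.236,74.479). Open path.

G21
G90
G0 X38.048 Y71.581
M3 S384
G01 X35.856 Y11.772 F3210
G01 X79.636 Y128.730 F3210
G01 X94.589 Y112.181 F3210
G01 X77.944 Y49.525 F3210
G01 X81.888 Y41.874 F3210
G0 X62.751 Y116.531
M3 S384
G01 X46.006 Y113.735 F3210
G01 X40.033 Y95.168 F3210
G01 X39.236 Y74.479 F3210
M5
G0 X0.000 Y0.000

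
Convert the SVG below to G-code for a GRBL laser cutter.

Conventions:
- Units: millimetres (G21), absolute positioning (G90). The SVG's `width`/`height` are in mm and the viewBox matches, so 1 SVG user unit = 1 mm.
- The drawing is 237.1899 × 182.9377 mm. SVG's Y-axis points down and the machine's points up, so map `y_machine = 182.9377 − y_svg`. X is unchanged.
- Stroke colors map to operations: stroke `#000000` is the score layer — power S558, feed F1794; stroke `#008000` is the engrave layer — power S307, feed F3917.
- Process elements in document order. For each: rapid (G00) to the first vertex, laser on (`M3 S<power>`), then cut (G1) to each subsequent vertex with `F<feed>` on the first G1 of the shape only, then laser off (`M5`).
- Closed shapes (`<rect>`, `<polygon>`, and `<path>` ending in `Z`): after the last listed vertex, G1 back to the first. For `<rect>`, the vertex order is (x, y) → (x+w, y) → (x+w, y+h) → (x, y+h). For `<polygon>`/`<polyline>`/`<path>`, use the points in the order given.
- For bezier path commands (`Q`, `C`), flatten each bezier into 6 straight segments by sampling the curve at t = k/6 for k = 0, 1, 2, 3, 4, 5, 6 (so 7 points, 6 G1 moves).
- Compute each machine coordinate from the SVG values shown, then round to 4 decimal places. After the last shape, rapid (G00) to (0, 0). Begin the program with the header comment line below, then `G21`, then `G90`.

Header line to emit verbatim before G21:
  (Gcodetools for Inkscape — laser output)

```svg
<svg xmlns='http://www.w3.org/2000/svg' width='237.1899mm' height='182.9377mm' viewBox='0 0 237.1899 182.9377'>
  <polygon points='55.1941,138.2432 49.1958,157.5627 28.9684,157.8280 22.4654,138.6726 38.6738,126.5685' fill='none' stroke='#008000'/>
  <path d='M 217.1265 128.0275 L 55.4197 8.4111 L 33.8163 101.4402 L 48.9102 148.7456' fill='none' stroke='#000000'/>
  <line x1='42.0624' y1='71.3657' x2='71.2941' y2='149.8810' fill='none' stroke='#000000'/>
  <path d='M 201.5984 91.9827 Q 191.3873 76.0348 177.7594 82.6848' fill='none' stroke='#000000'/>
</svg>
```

(Gcodetools for Inkscape — laser output)
G21
G90
G00 X55.1941 Y44.6945
M3 S307
G1 X49.1958 Y25.3750 F3917
G1 X28.9684 Y25.1097
G1 X22.4654 Y44.2651
G1 X38.6738 Y56.3692
G1 X55.1941 Y44.6945
M5
G00 X217.1265 Y54.9102
M3 S558
G1 X55.4197 Y174.5266 F1794
G1 X33.8163 Y81.4975
G1 X48.9102 Y34.1921
M5
G00 X42.0624 Y111.5720
M3 S558
G1 X71.2941 Y33.0567 F1794
M5
G00 X201.5984 Y90.9550
M3 S558
G1 X198.0998 Y95.6432 F1794
G1 X194.4114 Y99.0761
G1 X190.5331 Y101.2534
G1 X186.4650 Y102.1754
G1 X182.2071 Y101.8418
G1 X177.7594 Y100.2529
M5
G00 X0.0000 Y0.0000

Since the viewBox matches the mm dimensions, user units are millimetres directly. The only transform is the Y-flip y_m = 182.9377 − y_svg.

Shape 1 is a regular polygon drawn with `<polygon>`. Its stroke #008000 means engrave at S307, F3917. After flipping Y the toolpath is (55.1941,44.6945) → (49.1958,25.3750) → (28.9684,25.1097) → (22.4654,44.2651) → (38.6738,56.3692) → (55.1941,44.6945), returning to the start.

Shape 2 is a open polyline drawn with `<path>`. Its stroke #000000 means score at S558, F1794. After flipping Y the toolpath is (217.1265,54.9102) → (55.4197,174.5266) → (33.8163,81.4975) → (48.9102,34.1921).

Shape 3 is a line segment drawn with `<line>`. Its stroke #000000 means score at S558, F1794. After flipping Y the toolpath is (42.0624,111.5720) → (71.2941,33.0567).

Shape 4 is a quadratic bezier drawn with `<path>`. Its stroke #000000 means score at S558, F1794. After flipping Y the toolpath is (201.5984,90.9550) → (198.0998,95.6432) → (194.4114,99.0761) → (190.5331,101.2534) → (186.4650,102.1754) → (182.2071,101.8418) → (177.7594,100.2529).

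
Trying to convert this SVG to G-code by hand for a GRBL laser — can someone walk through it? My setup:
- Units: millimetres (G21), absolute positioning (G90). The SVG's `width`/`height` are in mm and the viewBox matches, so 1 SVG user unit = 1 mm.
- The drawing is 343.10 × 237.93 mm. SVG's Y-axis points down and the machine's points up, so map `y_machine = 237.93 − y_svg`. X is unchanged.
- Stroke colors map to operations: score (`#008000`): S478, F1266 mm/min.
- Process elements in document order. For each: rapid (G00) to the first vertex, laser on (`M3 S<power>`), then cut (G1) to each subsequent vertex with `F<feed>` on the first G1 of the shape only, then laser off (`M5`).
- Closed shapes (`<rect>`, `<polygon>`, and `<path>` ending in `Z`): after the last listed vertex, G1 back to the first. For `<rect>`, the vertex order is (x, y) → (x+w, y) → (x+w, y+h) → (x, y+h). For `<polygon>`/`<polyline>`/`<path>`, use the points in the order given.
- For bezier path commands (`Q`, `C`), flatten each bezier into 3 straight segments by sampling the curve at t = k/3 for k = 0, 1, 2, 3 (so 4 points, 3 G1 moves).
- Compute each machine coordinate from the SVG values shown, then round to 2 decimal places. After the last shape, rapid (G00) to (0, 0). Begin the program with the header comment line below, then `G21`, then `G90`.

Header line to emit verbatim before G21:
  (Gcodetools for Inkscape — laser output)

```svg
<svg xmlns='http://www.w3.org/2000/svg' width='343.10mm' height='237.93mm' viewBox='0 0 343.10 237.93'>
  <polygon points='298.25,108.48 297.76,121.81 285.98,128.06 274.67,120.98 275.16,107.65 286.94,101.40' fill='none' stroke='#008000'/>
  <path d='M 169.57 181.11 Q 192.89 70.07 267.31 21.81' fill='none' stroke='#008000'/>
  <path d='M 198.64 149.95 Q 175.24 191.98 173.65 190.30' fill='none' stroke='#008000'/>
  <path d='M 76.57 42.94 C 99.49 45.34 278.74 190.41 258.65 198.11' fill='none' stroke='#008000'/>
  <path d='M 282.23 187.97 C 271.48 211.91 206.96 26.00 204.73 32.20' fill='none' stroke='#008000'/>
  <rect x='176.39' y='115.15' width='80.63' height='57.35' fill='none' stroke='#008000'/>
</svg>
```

(Gcodetools for Inkscape — laser output)
G21
G90
G00 X298.25 Y129.45
M3 S478
G1 X297.76 Y116.12 F1266
G1 X285.98 Y109.87
G1 X274.67 Y116.95
G1 X275.16 Y130.28
G1 X286.94 Y136.53
G1 X298.25 Y129.45
M5
G00 X169.57 Y56.82
M3 S478
G1 X190.79 Y123.87 F1266
G1 X223.37 Y176.97
G1 X267.31 Y216.12
M5
G00 X198.64 Y87.98
M3 S478
G1 X185.46 Y64.82 F1266
G1 X177.13 Y51.37
G1 X173.65 Y47.63
M5
G00 X76.57 Y194.99
M3 S478
G1 X138.43 Y155.41 F1266
G1 X225.47 Y82.94
G1 X258.65 Y39.82
M5
G00 X282.23 Y49.96
M3 S478
G1 X257.86 Y81.08 F1266
G1 X223.42 Y162.78
G1 X204.73 Y205.73
M5
G00 X176.39 Y122.78
M3 S478
G1 X257.02 Y122.78 F1266
G1 X257.02 Y65.43
G1 X176.39 Y65.43
G1 X176.39 Y122.78
M5
G00 X0.00 Y0.00

Since the viewBox matches the mm dimensions, user units are millimetres directly. The only transform is the Y-flip y_m = 237.93 − y_svg.

Shape 1 is a regular polygon drawn with `<polygon>`. Its stroke #008000 means score at S478, F1266. After flipping Y the toolpath is (298.25,129.45) → (297.76,116.12) → (285.98,109.87) → (274.67,116.95) → (275.16,130.28) → (286.94,136.53) → (298.25,129.45), returning to the start.

Shape 2 is a quadratic bezier drawn with `<path>`. Its stroke #008000 means score at S478, F1266. After flipping Y the toolpath is (169.57,56.82) → (190.79,123.87) → (223.37,176.97) → (267.31,216.12).

Shape 3 is a quadratic bezier drawn with `<path>`. Its stroke #008000 means score at S478, F1266. After flipping Y the toolpath is (198.64,87.98) → (185.46,64.82) → (177.13,51.37) → (173.65,47.63).

Shape 4 is a cubic bezier drawn with `<path>`. Its stroke #008000 means score at S478, F1266. After flipping Y the toolpath is (76.57,194.99) → (138.43,155.41) → (225.47,82.94) → (258.65,39.82).

Shape 5 is a cubic bezier drawn with `<path>`. Its stroke #008000 means score at S478, F1266. After flipping Y the toolpath is (282.23,49.96) → (257.86,81.08) → (223.42,162.78) → (204.73,205.73).

Shape 6 is a rectangle drawn with `<rect>`. Its stroke #008000 means score at S478, F1266. After flipping Y the toolpath is (176.39,122.78) → (257.02,122.78) → (257.02,65.43) → (176.39,65.43) → (176.39,122.78), returning to the start.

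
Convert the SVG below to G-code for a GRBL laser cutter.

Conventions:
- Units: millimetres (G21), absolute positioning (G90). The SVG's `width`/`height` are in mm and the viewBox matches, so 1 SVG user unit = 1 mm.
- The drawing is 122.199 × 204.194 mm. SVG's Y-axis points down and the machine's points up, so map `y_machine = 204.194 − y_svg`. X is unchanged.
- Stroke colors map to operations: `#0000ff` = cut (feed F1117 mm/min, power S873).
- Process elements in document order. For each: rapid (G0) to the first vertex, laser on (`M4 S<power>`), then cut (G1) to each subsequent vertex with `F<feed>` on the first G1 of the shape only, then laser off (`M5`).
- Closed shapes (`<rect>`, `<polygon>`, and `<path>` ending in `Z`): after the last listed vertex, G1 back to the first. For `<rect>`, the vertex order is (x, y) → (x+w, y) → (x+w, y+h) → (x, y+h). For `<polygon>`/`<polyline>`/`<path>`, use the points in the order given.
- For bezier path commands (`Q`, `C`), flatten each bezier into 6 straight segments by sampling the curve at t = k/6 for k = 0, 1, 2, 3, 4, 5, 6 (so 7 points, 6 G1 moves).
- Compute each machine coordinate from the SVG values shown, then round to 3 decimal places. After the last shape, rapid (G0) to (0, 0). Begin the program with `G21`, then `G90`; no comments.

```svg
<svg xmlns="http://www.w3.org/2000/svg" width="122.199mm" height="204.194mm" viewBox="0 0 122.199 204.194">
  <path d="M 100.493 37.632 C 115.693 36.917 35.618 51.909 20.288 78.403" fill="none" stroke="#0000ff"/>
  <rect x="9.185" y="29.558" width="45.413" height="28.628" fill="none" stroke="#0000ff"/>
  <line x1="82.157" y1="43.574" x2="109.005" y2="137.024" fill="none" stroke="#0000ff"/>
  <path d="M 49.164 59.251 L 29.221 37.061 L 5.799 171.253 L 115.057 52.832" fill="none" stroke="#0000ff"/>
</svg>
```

Since the viewBox matches the mm dimensions, user units are millimetres directly. The only transform is the Y-flip y_m = 204.194 − y_svg.

Shape 1 is a cubic bezier drawn with `<path>`. Its stroke #0000ff means cut at S873, F1117. After flipping Y the toolpath is (100.493,166.562) → (100.894,165.630) → (89.861,162.197) → (71.839,156.380) → (51.273,148.295) → (32.608,138.060) → (20.288,125.791).

Shape 2 is a rectangle drawn with `<rect>`. Its stroke #0000ff means cut at S873, F1117. After flipping Y the toolpath is (9.185,174.636) → (54.598,174.636) → (54.598,146.008) → (9.185,146.008) → (9.185,174.636), returning to the start.

Shape 3 is a line segment drawn with `<line>`. Its stroke #0000ff means cut at S873, F1117. After flipping Y the toolpath is (82.157,160.620) → (109.005,67.170).

Shape 4 is a open polyline drawn with `<path>`. Its stroke #0000ff means cut at S873, F1117. After flipping Y the toolpath is (49.164,144.943) → (29.221,167.133) → (5.799,32.941) → (115.057,151.362).

G21
G90
G0 X100.493 Y166.562
M4 S873
G1 X100.894 Y165.630 F1117
G1 X89.861 Y162.197
G1 X71.839 Y156.380
G1 X51.273 Y148.295
G1 X32.608 Y138.060
G1 X20.288 Y125.791
M5
G0 X9.185 Y174.636
M4 S873
G1 X54.598 Y174.636 F1117
G1 X54.598 Y146.008
G1 X9.185 Y146.008
G1 X9.185 Y174.636
M5
G0 X82.157 Y160.620
M4 S873
G1 X109.005 Y67.170 F1117
M5
G0 X49.164 Y144.943
M4 S873
G1 X29.221 Y167.133 F1117
G1 X5.799 Y32.941
G1 X115.057 Y151.362
M5
G0 X0.000 Y0.000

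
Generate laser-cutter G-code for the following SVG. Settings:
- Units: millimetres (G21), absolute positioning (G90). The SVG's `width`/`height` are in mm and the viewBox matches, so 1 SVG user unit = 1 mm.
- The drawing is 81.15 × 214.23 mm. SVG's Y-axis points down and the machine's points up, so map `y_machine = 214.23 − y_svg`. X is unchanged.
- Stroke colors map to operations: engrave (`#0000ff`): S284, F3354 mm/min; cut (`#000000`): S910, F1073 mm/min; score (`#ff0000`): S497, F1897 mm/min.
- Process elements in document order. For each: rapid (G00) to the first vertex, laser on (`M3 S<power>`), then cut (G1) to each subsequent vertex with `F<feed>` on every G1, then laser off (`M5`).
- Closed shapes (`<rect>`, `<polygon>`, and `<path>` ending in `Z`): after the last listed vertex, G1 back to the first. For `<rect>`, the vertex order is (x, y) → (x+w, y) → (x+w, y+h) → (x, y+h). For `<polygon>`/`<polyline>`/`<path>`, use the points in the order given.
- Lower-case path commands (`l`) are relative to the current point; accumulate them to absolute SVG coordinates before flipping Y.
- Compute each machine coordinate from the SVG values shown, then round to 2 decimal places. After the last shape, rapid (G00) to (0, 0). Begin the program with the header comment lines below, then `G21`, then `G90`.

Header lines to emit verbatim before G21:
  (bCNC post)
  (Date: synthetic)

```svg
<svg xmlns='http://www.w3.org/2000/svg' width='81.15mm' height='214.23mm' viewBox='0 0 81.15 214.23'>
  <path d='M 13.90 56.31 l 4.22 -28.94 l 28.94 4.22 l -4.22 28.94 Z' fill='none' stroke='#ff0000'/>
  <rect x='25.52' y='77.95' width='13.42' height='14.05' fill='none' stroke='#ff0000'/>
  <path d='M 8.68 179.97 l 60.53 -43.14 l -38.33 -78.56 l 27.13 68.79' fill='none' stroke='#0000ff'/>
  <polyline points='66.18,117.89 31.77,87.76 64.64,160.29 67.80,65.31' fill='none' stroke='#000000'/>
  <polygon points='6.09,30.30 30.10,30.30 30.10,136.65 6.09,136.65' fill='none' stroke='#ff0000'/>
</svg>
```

(bCNC post)
(Date: synthetic)
G21
G90
G00 X13.90 Y157.92
M3 S497
G1 X18.12 Y186.86 F1897
G1 X47.06 Y182.64 F1897
G1 X42.84 Y153.70 F1897
G1 X13.90 Y157.92 F1897
M5
G00 X25.52 Y136.28
M3 S497
G1 X38.94 Y136.28 F1897
G1 X38.94 Y122.23 F1897
G1 X25.52 Y122.23 F1897
G1 X25.52 Y136.28 F1897
M5
G00 X8.68 Y34.26
M3 S284
G1 X69.21 Y77.40 F3354
G1 X30.88 Y155.96 F3354
G1 X58.01 Y87.17 F3354
M5
G00 X66.18 Y96.34
M3 S910
G1 X31.77 Y126.47 F1073
G1 X64.64 Y53.94 F1073
G1 X67.80 Y148.92 F1073
M5
G00 X6.09 Y183.93
M3 S497
G1 X30.10 Y183.93 F1897
G1 X30.10 Y77.58 F1897
G1 X6.09 Y77.58 F1897
G1 X6.09 Y183.93 F1897
M5
G00 X0.00 Y0.00

1 u = 1 mm; y_m = 214.23 − y.

[1] `<path>` regular polygon, #ff0000→score S497 F1897: (13.90,157.92) → (18.12,186.86) → (47.06,182.64) → (42.84,153.70) → (13.90,157.92) (closed)

[2] `<rect>` rectangle, #ff0000→score S497 F1897: (25.52,136.28) → (38.94,136.28) → (38.94,122.23) → (25.52,122.23) → (25.52,136.28) (closed)

[3] `<path>` open polyline, #0000ff→engrave S284 F3354: (8.68,34.26) → (69.21,77.40) → (30.88,155.96) → (58.01,87.17)

[4] `<polyline>` open polyline, #000000→cut S910 F1073: (66.18,96.34) → (31.77,126.47) → (64.64,53.94) → (67.80,148.92)

[5] `<polygon>` rectangle, #ff0000→score S497 F1897: (6.09,183.93) → (30.10,183.93) → (30.10,77.58) → (6.09,77.58) → (6.09,183.93) (closed)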